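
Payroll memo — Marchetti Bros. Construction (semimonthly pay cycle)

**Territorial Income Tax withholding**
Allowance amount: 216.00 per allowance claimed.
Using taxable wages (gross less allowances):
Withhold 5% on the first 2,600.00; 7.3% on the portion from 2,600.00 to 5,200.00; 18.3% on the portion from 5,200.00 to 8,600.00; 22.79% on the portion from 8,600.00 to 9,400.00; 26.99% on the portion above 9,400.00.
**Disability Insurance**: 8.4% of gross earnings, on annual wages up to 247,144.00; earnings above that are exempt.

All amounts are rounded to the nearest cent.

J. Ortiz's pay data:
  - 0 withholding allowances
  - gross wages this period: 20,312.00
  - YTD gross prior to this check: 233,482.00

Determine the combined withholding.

Territorial Income Tax: taxable = 20,312.00
  1,124.32 + 26.99% × (20,312.00 − 9,400.00) = 1,124.32 + 26.99% × 10,912.00 = 4,069.47
Disability Insurance: cap 247,144.00 − YTD 233,482.00 = 13,662.00 subject; 8.4% × 13,662.00 = 1,147.61
Total: 4,069.47 + 1,147.61 = 5,217.08

5,217.08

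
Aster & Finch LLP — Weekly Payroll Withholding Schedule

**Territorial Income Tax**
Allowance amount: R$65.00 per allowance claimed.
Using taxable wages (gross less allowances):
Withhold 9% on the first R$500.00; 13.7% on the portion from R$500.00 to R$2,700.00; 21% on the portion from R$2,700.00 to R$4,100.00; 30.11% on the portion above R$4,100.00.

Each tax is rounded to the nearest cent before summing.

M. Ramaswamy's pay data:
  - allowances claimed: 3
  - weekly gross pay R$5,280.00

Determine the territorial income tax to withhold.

R$936.98

Territorial Income Tax: taxable = R$5,280.00 − 3×R$65.00 = R$5,085.00
  R$640.40 + 30.11% × (R$5,085.00 − R$4,100.00) = R$640.40 + 30.11% × R$985.00 = R$936.98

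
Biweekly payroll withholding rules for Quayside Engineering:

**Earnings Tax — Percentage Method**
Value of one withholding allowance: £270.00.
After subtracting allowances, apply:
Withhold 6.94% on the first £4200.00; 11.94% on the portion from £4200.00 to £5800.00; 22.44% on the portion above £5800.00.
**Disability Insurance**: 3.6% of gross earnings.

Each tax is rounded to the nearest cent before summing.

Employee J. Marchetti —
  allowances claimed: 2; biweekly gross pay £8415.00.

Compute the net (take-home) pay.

Earnings Tax: taxable = £8415.00 − 2×£270.00 = £7875.00
  £482.52 + 22.44% × (£7875.00 − £5800.00) = £482.52 + 22.44% × £2075.00 = £948.15
Disability Insurance: 3.6% × £8415.00 = £302.94
Total withheld: £948.15 + £302.94 = £1251.09
Net pay: £8415.00 − £1251.09 = £7163.91

£7163.91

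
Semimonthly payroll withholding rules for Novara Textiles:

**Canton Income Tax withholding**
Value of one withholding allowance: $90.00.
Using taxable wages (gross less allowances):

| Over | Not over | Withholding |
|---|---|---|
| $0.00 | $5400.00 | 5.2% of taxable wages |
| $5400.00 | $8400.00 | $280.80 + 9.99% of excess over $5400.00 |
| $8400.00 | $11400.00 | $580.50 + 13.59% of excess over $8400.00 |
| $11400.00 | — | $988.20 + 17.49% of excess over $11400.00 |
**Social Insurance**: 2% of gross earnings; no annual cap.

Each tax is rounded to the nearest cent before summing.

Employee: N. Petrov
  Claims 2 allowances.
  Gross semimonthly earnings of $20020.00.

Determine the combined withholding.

Canton Income Tax: taxable = $20020.00 − 2×$90.00 = $19840.00
  $988.20 + 17.49% × ($19840.00 − $11400.00) = $988.20 + 17.49% × $8440.00 = $2464.36
Social Insurance: 2% × $20020.00 = $400.40
Total: $2464.36 + $400.40 = $2864.76

$2864.76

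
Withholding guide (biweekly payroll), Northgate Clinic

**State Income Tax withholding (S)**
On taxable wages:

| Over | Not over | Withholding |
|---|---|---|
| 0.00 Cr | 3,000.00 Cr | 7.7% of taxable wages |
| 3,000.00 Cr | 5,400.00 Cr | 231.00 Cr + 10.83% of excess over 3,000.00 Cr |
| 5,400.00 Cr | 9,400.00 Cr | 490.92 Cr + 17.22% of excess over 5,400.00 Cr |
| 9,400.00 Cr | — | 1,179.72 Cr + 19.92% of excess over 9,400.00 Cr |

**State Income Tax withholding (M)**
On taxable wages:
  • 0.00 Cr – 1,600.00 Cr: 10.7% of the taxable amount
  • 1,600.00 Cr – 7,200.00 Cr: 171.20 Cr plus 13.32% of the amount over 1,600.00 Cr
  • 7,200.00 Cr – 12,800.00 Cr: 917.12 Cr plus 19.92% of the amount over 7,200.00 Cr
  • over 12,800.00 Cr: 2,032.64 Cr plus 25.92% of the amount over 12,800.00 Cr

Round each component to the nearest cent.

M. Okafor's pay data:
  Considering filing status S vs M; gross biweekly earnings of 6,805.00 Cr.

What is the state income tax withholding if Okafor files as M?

State Income Tax (M): taxable = 6,805.00 Cr
  171.20 Cr + 13.32% × (6,805.00 Cr − 1,600.00 Cr) = 171.20 Cr + 13.32% × 5,205.00 Cr = 864.51 Cr

864.51 Cr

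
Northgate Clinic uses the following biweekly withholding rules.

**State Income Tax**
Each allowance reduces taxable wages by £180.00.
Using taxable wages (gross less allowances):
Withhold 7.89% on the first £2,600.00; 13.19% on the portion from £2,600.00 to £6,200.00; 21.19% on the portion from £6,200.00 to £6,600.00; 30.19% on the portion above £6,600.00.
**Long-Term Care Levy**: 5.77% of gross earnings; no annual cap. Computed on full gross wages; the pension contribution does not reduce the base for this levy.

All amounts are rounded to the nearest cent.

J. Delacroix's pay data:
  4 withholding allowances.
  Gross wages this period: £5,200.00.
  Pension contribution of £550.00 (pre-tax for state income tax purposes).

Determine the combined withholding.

£680.61

State Income Tax: taxable = £5,200.00 − £550.00 − 4×£180.00 = £3,930.00
  £205.14 + 13.19% × (£3,930.00 − £2,600.00) = £205.14 + 13.19% × £1,330.00 = £380.57
Long-Term Care Levy: 5.77% × £5,200.00 = £300.04
Total: £380.57 + £300.04 = £680.61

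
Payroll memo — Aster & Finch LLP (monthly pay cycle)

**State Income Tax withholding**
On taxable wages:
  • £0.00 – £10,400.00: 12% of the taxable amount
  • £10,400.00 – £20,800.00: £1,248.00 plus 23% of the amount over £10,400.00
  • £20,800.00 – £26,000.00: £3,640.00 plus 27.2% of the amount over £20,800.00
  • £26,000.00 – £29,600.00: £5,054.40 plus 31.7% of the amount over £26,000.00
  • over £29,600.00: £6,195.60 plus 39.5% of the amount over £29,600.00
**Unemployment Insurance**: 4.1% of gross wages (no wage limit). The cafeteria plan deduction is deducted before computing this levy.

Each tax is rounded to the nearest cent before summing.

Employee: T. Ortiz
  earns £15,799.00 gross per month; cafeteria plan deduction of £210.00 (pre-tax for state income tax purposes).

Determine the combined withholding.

£3,080.62

State Income Tax: taxable = £15,799.00 − £210.00 = £15,589.00
  £1,248.00 + 23% × (£15,589.00 − £10,400.00) = £1,248.00 + 23% × £5,189.00 = £2,441.47
Unemployment Insurance: 4.1% × £15,589.00 = £639.15
Total: £2,441.47 + £639.15 = £3,080.62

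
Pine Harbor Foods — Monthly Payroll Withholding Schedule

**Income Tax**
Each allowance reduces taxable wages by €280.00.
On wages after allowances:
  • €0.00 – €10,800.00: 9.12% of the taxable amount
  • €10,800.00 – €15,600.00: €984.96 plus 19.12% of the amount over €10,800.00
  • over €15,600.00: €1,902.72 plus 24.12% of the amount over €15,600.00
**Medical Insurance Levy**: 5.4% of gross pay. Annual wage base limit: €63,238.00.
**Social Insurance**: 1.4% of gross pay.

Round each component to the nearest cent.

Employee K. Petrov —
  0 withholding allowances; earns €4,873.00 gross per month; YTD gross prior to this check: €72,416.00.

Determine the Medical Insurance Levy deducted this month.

€0.00

Medical Insurance Levy: YTD €72,416.00 ≥ cap €63,238.00 → €0.00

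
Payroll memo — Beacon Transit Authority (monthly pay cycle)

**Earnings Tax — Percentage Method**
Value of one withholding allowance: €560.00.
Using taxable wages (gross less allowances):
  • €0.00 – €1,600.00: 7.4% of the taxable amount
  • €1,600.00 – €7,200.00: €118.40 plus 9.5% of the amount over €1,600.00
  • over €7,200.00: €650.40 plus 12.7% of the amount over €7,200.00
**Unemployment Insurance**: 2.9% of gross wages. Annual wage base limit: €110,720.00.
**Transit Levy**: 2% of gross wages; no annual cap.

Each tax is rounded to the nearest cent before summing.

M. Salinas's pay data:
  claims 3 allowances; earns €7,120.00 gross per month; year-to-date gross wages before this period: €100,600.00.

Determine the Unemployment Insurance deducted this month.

Unemployment Insurance: 2.9% × €7,120.00 = €206.48

€206.48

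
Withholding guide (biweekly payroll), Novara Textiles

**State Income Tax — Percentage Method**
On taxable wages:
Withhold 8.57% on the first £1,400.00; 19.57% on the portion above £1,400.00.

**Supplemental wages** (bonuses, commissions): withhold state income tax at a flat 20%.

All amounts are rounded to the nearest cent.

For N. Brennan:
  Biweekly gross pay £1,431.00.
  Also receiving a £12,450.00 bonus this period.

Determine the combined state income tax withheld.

£2,616.05

State Income Tax: taxable = £1,431.00
  £119.98 + 19.57% × (£1,431.00 − £1,400.00) = £119.98 + 19.57% × £31.00 = £126.05
Supplemental (20% flat on bonus): 20% × £12,450.00 = £2,490.00
Total state income tax: £126.05 + £2,490.00 = £2,616.05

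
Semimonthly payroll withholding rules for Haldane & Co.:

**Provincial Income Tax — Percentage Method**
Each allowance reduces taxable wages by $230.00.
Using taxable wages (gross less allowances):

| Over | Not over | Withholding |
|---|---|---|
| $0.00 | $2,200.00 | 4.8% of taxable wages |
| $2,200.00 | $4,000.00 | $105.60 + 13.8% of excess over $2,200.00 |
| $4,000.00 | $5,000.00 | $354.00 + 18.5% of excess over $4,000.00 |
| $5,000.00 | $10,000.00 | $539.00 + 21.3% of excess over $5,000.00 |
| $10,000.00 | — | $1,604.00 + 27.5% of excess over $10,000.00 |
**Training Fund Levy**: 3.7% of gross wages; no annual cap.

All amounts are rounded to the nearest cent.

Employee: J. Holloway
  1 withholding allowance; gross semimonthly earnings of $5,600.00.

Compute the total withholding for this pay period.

Provincial Income Tax: taxable = $5,600.00 − 1×$230.00 = $5,370.00
  $539.00 + 21.3% × ($5,370.00 − $5,000.00) = $539.00 + 21.3% × $370.00 = $617.81
Training Fund Levy: 3.7% × $5,600.00 = $207.20
Total: $617.81 + $207.20 = $825.01

$825.01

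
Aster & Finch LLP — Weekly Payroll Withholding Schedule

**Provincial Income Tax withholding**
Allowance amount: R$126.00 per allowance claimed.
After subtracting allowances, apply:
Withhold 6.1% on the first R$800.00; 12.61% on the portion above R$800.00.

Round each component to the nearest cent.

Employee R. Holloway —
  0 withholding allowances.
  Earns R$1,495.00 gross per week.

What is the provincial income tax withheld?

R$136.44

Provincial Income Tax: taxable = R$1,495.00
  R$48.80 + 12.61% × (R$1,495.00 − R$800.00) = R$48.80 + 12.61% × R$695.00 = R$136.44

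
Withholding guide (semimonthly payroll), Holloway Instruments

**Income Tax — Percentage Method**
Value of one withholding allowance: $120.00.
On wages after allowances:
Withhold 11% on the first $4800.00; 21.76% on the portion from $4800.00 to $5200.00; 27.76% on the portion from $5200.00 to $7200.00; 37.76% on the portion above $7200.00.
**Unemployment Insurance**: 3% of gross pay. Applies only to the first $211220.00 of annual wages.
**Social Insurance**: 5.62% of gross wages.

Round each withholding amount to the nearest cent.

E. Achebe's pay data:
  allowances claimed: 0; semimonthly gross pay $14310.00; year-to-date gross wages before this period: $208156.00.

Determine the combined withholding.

$4751.12

Income Tax: taxable = $14310.00
  $1170.24 + 37.76% × ($14310.00 − $7200.00) = $1170.24 + 37.76% × $7110.00 = $3854.98
Unemployment Insurance: cap $211220.00 − YTD $208156.00 = $3064.00 subject; 3% × $3064.00 = $91.92
Social Insurance: 5.62% × $14310.00 = $804.22
Total: $3854.98 + $91.92 + $804.22 = $4751.12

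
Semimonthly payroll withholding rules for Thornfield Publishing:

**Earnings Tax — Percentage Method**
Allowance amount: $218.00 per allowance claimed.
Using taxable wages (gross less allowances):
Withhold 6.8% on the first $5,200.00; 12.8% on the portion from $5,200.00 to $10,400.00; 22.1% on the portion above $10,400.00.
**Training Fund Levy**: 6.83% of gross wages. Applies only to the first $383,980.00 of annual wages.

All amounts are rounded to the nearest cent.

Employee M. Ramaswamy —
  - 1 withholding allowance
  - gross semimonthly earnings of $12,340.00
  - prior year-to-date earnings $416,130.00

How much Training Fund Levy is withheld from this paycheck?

$0.00

Training Fund Levy: YTD $416,130.00 ≥ cap $383,980.00 → $0.00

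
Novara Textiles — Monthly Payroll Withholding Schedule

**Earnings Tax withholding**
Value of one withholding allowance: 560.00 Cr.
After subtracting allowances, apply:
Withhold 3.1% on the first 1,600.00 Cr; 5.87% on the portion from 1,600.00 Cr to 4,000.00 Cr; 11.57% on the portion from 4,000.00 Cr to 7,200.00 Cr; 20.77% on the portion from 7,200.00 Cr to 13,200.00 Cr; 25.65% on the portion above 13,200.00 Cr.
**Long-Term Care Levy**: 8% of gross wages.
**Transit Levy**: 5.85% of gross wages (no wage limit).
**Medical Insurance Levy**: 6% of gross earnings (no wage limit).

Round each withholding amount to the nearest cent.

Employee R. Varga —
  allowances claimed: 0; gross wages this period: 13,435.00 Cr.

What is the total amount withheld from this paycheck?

4,534.05 Cr

Earnings Tax: taxable = 13,435.00 Cr
  1,806.92 Cr + 25.65% × (13,435.00 Cr − 13,200.00 Cr) = 1,806.92 Cr + 25.65% × 235.00 Cr = 1,867.20 Cr
Long-Term Care Levy: 8% × 13,435.00 Cr = 1,074.80 Cr
Transit Levy: 5.85% × 13,435.00 Cr = 785.95 Cr
Medical Insurance Levy: 6% × 13,435.00 Cr = 806.10 Cr
Total: 1,867.20 Cr + 1,074.80 Cr + 785.95 Cr + 806.10 Cr = 4,534.05 Cr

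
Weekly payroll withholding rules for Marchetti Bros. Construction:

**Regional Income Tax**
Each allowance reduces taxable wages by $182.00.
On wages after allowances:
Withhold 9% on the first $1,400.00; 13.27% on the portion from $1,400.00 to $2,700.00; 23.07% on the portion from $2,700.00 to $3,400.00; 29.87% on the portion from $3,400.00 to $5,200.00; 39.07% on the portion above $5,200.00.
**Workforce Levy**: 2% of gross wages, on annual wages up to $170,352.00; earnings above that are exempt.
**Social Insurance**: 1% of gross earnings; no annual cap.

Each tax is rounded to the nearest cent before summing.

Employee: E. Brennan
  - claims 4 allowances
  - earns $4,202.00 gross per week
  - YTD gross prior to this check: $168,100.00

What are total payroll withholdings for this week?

$569.16

Regional Income Tax: taxable = $4,202.00 − 4×$182.00 = $3,474.00
  $460.00 + 29.87% × ($3,474.00 − $3,400.00) = $460.00 + 29.87% × $74.00 = $482.10
Workforce Levy: cap $170,352.00 − YTD $168,100.00 = $2,252.00 subject; 2% × $2,252.00 = $45.04
Social Insurance: 1% × $4,202.00 = $42.02
Total: $482.10 + $45.04 + $42.02 = $569.16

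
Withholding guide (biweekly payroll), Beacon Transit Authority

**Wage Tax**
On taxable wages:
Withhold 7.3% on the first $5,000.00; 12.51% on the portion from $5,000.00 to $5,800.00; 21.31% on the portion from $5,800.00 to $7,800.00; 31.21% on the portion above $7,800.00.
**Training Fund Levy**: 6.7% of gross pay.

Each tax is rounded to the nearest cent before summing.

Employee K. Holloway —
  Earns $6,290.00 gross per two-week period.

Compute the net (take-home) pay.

Wage Tax: taxable = $6,290.00
  $465.08 + 21.31% × ($6,290.00 − $5,800.00) = $465.08 + 21.31% × $490.00 = $569.50
Training Fund Levy: 6.7% × $6,290.00 = $421.43
Total withheld: $569.50 + $421.43 = $990.93
Net pay: $6,290.00 − $990.93 = $5,299.07

$5,299.07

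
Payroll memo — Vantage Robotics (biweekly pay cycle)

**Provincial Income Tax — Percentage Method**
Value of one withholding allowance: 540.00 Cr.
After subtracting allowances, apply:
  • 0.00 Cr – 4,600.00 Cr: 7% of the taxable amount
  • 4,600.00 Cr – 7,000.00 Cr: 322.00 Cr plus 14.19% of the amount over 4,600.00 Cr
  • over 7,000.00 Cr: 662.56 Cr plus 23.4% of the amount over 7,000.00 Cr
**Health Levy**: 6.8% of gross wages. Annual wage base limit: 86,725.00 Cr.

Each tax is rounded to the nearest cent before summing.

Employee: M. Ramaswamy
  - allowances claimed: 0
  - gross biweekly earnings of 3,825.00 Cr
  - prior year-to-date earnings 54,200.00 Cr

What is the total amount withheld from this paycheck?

527.85 Cr

Provincial Income Tax: taxable = 3,825.00 Cr
  7% × 3,825.00 Cr = 267.75 Cr
Health Levy: 6.8% × 3,825.00 Cr = 260.10 Cr
Total: 267.75 Cr + 260.10 Cr = 527.85 Cr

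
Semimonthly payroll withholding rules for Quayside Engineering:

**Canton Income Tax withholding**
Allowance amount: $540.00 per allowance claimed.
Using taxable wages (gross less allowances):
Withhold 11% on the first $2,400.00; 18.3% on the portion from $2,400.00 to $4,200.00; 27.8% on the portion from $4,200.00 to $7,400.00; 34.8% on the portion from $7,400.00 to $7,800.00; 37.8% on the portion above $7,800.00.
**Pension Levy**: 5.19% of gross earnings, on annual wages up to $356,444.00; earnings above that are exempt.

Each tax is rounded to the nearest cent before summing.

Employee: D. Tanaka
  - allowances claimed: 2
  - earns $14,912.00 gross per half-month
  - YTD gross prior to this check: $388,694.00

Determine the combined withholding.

$3,902.30

Canton Income Tax: taxable = $14,912.00 − 2×$540.00 = $13,832.00
  $1,622.20 + 37.8% × ($13,832.00 − $7,800.00) = $1,622.20 + 37.8% × $6,032.00 = $3,902.30
Pension Levy: YTD $388,694.00 ≥ cap $356,444.00 → $0.00
Total: $3,902.30 + $0.00 = $3,902.30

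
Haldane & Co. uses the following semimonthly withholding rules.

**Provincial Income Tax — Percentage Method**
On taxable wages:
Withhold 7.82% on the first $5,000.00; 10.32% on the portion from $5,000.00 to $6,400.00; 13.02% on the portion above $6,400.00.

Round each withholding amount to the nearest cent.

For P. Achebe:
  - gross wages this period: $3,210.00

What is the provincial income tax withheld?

Provincial Income Tax: taxable = $3,210.00
  7.82% × $3,210.00 = $251.02

$251.02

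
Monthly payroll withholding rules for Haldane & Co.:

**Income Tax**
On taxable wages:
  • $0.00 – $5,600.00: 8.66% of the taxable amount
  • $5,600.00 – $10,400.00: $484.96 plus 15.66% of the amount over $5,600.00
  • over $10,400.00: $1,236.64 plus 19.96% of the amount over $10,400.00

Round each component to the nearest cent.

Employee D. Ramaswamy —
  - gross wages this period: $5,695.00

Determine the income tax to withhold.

$499.84

Income Tax: taxable = $5,695.00
  $484.96 + 15.66% × ($5,695.00 − $5,600.00) = $484.96 + 15.66% × $95.00 = $499.84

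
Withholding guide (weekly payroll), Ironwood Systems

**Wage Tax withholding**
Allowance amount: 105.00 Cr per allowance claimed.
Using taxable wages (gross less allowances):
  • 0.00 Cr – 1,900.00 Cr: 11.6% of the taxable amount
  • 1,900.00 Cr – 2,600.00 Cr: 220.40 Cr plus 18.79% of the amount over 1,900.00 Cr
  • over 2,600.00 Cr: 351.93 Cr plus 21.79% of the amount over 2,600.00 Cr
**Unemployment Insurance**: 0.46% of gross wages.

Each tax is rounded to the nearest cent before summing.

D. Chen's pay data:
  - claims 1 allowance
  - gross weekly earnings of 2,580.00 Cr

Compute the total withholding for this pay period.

Wage Tax: taxable = 2,580.00 Cr − 1×105.00 Cr = 2,475.00 Cr
  220.40 Cr + 18.79% × (2,475.00 Cr − 1,900.00 Cr) = 220.40 Cr + 18.79% × 575.00 Cr = 328.44 Cr
Unemployment Insurance: 0.46% × 2,580.00 Cr = 11.87 Cr
Total: 328.44 Cr + 11.87 Cr = 340.31 Cr

340.31 Cr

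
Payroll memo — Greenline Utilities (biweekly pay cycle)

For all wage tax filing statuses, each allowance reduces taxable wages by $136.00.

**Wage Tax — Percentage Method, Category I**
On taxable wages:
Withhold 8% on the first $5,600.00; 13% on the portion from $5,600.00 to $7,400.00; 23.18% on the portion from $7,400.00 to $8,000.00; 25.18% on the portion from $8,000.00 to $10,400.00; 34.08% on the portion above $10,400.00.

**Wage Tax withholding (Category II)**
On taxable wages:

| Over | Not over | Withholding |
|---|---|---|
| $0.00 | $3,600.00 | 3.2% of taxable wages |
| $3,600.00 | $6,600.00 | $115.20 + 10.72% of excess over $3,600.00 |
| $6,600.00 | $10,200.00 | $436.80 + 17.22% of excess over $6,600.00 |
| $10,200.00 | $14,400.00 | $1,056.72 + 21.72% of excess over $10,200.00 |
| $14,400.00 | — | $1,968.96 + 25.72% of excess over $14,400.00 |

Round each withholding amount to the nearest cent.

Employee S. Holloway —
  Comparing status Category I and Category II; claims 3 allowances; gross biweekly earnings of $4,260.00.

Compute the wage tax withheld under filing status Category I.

$308.16

Wage Tax (Category I): taxable = $4,260.00 − 3×$136.00 = $3,852.00
  8% × $3,852.00 = $308.16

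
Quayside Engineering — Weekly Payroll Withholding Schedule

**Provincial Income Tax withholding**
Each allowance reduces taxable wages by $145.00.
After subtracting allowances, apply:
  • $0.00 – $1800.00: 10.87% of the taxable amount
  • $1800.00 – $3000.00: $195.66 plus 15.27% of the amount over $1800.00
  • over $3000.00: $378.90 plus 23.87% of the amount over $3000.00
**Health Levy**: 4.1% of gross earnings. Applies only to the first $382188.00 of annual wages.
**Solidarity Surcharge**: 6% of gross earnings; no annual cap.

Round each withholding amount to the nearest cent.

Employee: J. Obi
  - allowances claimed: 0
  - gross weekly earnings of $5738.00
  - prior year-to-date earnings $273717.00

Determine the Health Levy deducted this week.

Health Levy: 4.1% × $5738.00 = $235.26

$235.26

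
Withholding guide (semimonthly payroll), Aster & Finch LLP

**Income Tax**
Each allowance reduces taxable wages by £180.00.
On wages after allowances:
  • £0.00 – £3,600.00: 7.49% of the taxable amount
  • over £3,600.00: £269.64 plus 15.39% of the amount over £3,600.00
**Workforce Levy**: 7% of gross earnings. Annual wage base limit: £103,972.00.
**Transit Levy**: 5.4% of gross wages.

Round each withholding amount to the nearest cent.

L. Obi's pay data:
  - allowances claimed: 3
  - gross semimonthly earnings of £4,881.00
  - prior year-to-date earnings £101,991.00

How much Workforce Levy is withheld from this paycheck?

Workforce Levy: cap £103,972.00 − YTD £101,991.00 = £1,981.00 subject; 7% × £1,981.00 = £138.67

£138.67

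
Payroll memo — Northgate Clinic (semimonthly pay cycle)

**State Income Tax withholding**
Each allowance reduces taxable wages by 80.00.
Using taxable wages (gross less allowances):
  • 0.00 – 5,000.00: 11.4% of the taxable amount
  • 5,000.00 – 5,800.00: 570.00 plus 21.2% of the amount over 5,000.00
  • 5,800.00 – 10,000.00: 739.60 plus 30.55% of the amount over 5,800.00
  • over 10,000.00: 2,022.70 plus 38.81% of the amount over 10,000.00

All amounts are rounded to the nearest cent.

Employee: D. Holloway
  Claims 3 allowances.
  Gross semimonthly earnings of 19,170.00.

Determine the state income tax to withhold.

State Income Tax: taxable = 19,170.00 − 3×80.00 = 18,930.00
  2,022.70 + 38.81% × (18,930.00 − 10,000.00) = 2,022.70 + 38.81% × 8,930.00 = 5,488.43

5,488.43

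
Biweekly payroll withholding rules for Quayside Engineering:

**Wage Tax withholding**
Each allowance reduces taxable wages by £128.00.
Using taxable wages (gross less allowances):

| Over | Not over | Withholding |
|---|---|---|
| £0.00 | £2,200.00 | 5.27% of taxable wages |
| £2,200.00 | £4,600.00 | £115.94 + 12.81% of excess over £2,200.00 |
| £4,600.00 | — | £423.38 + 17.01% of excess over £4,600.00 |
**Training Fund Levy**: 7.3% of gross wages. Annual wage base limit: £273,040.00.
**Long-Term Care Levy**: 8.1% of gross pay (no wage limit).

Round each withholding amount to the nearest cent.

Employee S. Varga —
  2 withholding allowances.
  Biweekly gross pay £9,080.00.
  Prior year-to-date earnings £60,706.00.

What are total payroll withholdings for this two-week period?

Wage Tax: taxable = £9,080.00 − 2×£128.00 = £8,824.00
  £423.38 + 17.01% × (£8,824.00 − £4,600.00) = £423.38 + 17.01% × £4,224.00 = £1,141.88
Training Fund Levy: 7.3% × £9,080.00 = £662.84
Long-Term Care Levy: 8.1% × £9,080.00 = £735.48
Total: £1,141.88 + £662.84 + £735.48 = £2,540.20

£2,540.20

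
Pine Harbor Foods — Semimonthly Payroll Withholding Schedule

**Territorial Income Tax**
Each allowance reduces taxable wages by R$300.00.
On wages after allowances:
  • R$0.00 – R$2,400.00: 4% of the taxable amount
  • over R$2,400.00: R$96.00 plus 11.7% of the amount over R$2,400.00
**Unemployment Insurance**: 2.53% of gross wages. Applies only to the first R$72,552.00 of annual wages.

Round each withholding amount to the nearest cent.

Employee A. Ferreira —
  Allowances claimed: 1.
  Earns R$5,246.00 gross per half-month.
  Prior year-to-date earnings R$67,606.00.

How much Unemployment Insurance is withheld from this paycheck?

Unemployment Insurance: cap R$72,552.00 − YTD R$67,606.00 = R$4,946.00 subject; 2.53% × R$4,946.00 = R$125.13

R$125.13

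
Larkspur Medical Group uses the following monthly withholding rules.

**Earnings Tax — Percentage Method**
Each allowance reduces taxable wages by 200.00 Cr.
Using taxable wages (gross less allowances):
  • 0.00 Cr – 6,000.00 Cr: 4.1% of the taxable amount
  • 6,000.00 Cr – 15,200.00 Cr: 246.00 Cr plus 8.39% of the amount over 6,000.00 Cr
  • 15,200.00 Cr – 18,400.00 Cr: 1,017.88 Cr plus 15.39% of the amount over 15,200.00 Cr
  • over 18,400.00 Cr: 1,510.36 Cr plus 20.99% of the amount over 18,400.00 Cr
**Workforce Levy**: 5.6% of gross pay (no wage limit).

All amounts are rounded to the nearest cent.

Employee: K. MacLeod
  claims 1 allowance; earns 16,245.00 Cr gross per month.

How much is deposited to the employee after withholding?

14,187.35 Cr

Earnings Tax: taxable = 16,245.00 Cr − 1×200.00 Cr = 16,045.00 Cr
  1,017.88 Cr + 15.39% × (16,045.00 Cr − 15,200.00 Cr) = 1,017.88 Cr + 15.39% × 845.00 Cr = 1,147.93 Cr
Workforce Levy: 5.6% × 16,245.00 Cr = 909.72 Cr
Total withheld: 1,147.93 Cr + 909.72 Cr = 2,057.65 Cr
Net pay: 16,245.00 Cr − 2,057.65 Cr = 14,187.35 Cr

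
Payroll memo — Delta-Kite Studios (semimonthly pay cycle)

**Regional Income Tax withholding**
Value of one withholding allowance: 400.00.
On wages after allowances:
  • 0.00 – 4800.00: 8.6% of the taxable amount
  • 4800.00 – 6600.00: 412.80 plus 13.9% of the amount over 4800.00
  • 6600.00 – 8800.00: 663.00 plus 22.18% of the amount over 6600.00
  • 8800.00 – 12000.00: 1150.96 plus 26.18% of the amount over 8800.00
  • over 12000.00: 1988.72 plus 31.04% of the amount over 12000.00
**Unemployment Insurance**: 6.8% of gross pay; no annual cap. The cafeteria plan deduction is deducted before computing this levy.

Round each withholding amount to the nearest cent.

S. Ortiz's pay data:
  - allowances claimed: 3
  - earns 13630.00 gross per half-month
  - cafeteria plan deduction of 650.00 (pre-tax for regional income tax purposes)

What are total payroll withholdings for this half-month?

Regional Income Tax: taxable = 13630.00 − 650.00 − 3×400.00 = 11780.00
  1150.96 + 26.18% × (11780.00 − 8800.00) = 1150.96 + 26.18% × 2980.00 = 1931.12
Unemployment Insurance: 6.8% × 12980.00 = 882.64
Total: 1931.12 + 882.64 = 2813.76

2813.76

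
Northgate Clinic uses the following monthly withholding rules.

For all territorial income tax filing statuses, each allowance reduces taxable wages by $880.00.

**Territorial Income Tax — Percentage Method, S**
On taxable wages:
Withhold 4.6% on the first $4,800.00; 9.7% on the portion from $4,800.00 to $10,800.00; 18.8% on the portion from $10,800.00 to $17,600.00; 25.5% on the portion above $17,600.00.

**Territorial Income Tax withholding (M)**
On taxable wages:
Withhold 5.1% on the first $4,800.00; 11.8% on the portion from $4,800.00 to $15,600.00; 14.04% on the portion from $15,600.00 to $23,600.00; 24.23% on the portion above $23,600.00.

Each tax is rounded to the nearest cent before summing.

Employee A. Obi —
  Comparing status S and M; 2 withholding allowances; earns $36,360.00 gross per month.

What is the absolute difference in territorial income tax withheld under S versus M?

$1,108.50

Territorial Income Tax (S): taxable = $36,360.00 − 2×$880.00 = $34,600.00
  $2,081.20 + 25.5% × ($34,600.00 − $17,600.00) = $2,081.20 + 25.5% × $17,000.00 = $6,416.20
Territorial Income Tax (M): taxable = $36,360.00 − 2×$880.00 = $34,600.00
  $2,642.40 + 24.23% × ($34,600.00 − $23,600.00) = $2,642.40 + 24.23% × $11,000.00 = $5,307.70
Difference: |$6,416.20 − $5,307.70| = $1,108.50 (higher under S)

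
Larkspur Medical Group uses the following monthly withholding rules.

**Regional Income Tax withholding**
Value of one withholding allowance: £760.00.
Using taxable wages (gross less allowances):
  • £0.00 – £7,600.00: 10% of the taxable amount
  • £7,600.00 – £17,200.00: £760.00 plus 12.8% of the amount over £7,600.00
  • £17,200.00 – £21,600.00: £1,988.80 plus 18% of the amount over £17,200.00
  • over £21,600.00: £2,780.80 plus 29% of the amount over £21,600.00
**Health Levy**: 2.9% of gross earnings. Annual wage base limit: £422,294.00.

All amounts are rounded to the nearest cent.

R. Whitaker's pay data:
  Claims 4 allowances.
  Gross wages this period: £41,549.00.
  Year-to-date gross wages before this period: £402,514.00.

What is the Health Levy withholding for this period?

Health Levy: cap £422,294.00 − YTD £402,514.00 = £19,780.00 subject; 2.9% × £19,780.00 = £573.62

£573.62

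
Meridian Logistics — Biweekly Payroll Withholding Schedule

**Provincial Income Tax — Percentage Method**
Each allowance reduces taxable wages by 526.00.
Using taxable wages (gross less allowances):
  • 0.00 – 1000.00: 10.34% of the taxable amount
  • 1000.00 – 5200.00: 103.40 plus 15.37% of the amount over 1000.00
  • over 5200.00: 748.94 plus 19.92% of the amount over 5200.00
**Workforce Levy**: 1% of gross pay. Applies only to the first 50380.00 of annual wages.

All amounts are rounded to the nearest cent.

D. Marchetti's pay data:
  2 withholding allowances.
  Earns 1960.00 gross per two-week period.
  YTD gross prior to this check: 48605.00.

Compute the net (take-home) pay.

1848.36

Provincial Income Tax: taxable = 1960.00 − 2×526.00 = 908.00
  10.34% × 908.00 = 93.89
Workforce Levy: cap 50380.00 − YTD 48605.00 = 1775.00 subject; 1% × 1775.00 = 17.75
Total withheld: 93.89 + 17.75 = 111.64
Net pay: 1960.00 − 111.64 = 1848.36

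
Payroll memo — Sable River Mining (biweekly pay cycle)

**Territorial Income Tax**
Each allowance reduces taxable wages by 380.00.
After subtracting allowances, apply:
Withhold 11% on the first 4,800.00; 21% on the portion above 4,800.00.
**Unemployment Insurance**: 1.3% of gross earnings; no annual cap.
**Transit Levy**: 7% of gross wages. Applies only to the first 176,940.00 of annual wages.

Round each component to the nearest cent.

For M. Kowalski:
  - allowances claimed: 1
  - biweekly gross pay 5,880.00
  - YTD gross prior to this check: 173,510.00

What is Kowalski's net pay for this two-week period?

Territorial Income Tax: taxable = 5,880.00 − 1×380.00 = 5,500.00
  528.00 + 21% × (5,500.00 − 4,800.00) = 528.00 + 21% × 700.00 = 675.00
Unemployment Insurance: 1.3% × 5,880.00 = 76.44
Transit Levy: cap 176,940.00 − YTD 173,510.00 = 3,430.00 subject; 7% × 3,430.00 = 240.10
Total withheld: 675.00 + 76.44 + 240.10 = 991.54
Net pay: 5,880.00 − 991.54 = 4,888.46

4,888.46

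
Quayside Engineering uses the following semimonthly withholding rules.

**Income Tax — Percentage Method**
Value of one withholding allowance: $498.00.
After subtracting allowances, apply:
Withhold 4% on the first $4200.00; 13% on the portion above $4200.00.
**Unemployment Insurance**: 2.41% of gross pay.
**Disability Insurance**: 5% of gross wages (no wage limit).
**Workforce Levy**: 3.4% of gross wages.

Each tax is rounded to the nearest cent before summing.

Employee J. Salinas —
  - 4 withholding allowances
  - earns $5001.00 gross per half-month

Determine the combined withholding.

Income Tax: taxable = $5001.00 − 4×$498.00 = $3009.00
  4% × $3009.00 = $120.36
Unemployment Insurance: 2.41% × $5001.00 = $120.52
Disability Insurance: 5% × $5001.00 = $250.05
Workforce Levy: 3.4% × $5001.00 = $170.03
Total: $120.36 + $120.52 + $250.05 + $170.03 = $660.96

$660.96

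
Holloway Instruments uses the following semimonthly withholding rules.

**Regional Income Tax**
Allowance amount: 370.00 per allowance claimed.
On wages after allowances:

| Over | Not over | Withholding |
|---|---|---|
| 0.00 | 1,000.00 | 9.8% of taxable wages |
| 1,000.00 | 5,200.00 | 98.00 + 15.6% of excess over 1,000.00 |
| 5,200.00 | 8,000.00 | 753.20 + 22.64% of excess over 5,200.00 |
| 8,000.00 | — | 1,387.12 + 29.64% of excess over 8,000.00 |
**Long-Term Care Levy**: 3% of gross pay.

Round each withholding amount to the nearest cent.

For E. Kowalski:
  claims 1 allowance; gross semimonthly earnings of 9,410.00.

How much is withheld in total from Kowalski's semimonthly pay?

1,977.68

Regional Income Tax: taxable = 9,410.00 − 1×370.00 = 9,040.00
  1,387.12 + 29.64% × (9,040.00 − 8,000.00) = 1,387.12 + 29.64% × 1,040.00 = 1,695.38
Long-Term Care Levy: 3% × 9,410.00 = 282.30
Total: 1,695.38 + 282.30 = 1,977.68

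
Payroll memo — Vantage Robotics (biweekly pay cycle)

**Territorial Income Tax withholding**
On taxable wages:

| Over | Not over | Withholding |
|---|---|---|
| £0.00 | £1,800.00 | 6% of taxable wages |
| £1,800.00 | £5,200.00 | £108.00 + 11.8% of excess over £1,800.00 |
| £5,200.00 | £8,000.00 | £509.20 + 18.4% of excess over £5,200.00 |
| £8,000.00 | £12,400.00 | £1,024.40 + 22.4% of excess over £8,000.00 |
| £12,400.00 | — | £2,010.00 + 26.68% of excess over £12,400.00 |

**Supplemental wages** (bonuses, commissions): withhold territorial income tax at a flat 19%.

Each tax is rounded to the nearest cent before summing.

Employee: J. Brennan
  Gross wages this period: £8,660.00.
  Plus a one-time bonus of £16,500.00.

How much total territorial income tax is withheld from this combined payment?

Territorial Income Tax: taxable = £8,660.00
  £1,024.40 + 22.4% × (£8,660.00 − £8,000.00) = £1,024.40 + 22.4% × £660.00 = £1,172.24
Supplemental (19% flat on bonus): 19% × £16,500.00 = £3,135.00
Total territorial income tax: £1,172.24 + £3,135.00 = £4,307.24

£4,307.24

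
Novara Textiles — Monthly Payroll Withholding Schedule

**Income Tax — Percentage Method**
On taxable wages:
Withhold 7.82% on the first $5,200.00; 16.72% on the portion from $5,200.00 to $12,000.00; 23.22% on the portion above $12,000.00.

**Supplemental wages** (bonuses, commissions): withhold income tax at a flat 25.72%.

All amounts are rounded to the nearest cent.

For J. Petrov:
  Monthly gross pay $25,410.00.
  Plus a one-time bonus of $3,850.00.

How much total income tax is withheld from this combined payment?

$5,647.62

Income Tax: taxable = $25,410.00
  $1,543.60 + 23.22% × ($25,410.00 − $12,000.00) = $1,543.60 + 23.22% × $13,410.00 = $4,657.40
Supplemental (25.72% flat on bonus): 25.72% × $3,850.00 = $990.22
Total income tax: $4,657.40 + $990.22 = $5,647.62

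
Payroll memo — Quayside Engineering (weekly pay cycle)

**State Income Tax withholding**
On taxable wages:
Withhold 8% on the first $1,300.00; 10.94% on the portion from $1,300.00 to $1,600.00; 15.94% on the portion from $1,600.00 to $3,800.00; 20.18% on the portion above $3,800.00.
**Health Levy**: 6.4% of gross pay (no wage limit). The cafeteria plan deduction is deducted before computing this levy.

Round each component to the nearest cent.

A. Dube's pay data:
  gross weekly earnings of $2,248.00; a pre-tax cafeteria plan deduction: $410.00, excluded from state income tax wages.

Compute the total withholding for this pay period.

$292.39

State Income Tax: taxable = $2,248.00 − $410.00 = $1,838.00
  $136.82 + 15.94% × ($1,838.00 − $1,600.00) = $136.82 + 15.94% × $238.00 = $174.76
Health Levy: 6.4% × $1,838.00 = $117.63
Total: $174.76 + $117.63 = $292.39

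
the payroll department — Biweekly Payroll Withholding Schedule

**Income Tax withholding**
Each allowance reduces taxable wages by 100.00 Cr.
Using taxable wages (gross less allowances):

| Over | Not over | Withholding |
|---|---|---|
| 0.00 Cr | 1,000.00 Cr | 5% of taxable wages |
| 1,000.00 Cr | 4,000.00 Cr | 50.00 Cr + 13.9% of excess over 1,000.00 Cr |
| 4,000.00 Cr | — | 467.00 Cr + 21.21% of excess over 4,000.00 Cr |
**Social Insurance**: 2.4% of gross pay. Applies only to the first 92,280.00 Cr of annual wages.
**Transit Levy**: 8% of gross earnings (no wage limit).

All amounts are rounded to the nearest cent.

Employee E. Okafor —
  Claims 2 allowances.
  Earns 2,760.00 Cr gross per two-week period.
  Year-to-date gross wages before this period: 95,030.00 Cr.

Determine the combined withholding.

487.64 Cr

Income Tax: taxable = 2,760.00 Cr − 2×100.00 Cr = 2,560.00 Cr
  50.00 Cr + 13.9% × (2,560.00 Cr − 1,000.00 Cr) = 50.00 Cr + 13.9% × 1,560.00 Cr = 266.84 Cr
Social Insurance: YTD 95,030.00 Cr ≥ cap 92,280.00 Cr → 0.00 Cr
Transit Levy: 8% × 2,760.00 Cr = 220.80 Cr
Total: 266.84 Cr + 0.00 Cr + 220.80 Cr = 487.64 Cr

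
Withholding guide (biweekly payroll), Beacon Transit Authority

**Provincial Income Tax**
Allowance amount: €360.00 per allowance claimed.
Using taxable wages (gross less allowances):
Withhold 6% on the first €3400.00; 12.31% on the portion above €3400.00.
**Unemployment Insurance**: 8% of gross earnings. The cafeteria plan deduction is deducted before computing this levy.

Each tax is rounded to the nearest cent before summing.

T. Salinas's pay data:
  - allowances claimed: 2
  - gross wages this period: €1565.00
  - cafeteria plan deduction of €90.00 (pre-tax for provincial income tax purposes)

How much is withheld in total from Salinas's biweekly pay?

Provincial Income Tax: taxable = €1565.00 − €90.00 − 2×€360.00 = €755.00
  6% × €755.00 = €45.30
Unemployment Insurance: 8% × €1475.00 = €118.00
Total: €45.30 + €118.00 = €163.30

€163.30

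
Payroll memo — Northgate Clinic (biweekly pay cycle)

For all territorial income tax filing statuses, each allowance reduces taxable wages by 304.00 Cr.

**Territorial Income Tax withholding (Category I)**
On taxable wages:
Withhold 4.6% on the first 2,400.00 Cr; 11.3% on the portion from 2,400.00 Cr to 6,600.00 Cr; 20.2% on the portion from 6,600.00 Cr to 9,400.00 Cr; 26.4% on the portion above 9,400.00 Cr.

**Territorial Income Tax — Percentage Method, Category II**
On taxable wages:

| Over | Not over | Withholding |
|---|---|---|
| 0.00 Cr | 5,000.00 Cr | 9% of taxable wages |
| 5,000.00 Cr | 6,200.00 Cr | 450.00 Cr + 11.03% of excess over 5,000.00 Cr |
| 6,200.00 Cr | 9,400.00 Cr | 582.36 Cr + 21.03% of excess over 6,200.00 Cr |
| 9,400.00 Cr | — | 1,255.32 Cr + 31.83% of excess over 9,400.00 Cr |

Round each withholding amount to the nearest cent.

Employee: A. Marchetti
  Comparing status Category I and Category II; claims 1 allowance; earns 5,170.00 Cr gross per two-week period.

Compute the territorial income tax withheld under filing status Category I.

389.06 Cr

Territorial Income Tax (Category I): taxable = 5,170.00 Cr − 1×304.00 Cr = 4,866.00 Cr
  110.40 Cr + 11.3% × (4,866.00 Cr − 2,400.00 Cr) = 110.40 Cr + 11.3% × 2,466.00 Cr = 389.06 Cr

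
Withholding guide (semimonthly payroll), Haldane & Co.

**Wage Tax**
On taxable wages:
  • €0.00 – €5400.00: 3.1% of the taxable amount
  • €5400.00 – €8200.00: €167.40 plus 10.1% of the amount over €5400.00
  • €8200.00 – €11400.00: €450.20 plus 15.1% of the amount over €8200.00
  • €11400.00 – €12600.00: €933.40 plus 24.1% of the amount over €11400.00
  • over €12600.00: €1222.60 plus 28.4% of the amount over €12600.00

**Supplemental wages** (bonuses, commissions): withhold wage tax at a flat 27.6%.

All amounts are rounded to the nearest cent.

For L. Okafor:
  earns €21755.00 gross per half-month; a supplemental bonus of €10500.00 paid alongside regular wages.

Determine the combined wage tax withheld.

€6720.62

Wage Tax: taxable = €21755.00
  €1222.60 + 28.4% × (€21755.00 − €12600.00) = €1222.60 + 28.4% × €9155.00 = €3822.62
Supplemental (27.6% flat on bonus): 27.6% × €10500.00 = €2898.00
Total wage tax: €3822.62 + €2898.00 = €6720.62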